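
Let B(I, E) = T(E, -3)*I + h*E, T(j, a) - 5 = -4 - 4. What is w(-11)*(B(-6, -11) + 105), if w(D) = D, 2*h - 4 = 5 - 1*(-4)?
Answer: -1133/2 ≈ -566.50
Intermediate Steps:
h = 13/2 (h = 2 + (5 - 1*(-4))/2 = 2 + (5 + 4)/2 = 2 + (½)*9 = 2 + 9/2 = 13/2 ≈ 6.5000)
T(j, a) = -3 (T(j, a) = 5 + (-4 - 4) = 5 - 8 = -3)
B(I, E) = -3*I + 13*E/2
w(-11)*(B(-6, -11) + 105) = -11*((-3*(-6) + (13/2)*(-11)) + 105) = -11*((18 - 143/2) + 105) = -11*(-107/2 + 105) = -11*103/2 = -1133/2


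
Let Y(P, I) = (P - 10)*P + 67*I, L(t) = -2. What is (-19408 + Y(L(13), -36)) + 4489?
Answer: -17307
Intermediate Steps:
Y(P, I) = 67*I + P*(-10 + P) (Y(P, I) = (-10 + P)*P + 67*I = P*(-10 + P) + 67*I = 67*I + P*(-10 + P))
(-19408 + Y(L(13), -36)) + 4489 = (-19408 + ((-2)**2 - 10*(-2) + 67*(-36))) + 4489 = (-19408 + (4 + 20 - 2412)) + 4489 = (-19408 - 2388) + 4489 = -21796 + 4489 = -17307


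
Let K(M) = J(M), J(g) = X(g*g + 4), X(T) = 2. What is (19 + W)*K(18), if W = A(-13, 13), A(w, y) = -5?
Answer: 28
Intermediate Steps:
J(g) = 2
K(M) = 2
W = -5
(19 + W)*K(18) = (19 - 5)*2 = 14*2 = 28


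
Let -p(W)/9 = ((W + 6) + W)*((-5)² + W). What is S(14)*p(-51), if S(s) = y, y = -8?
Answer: 179712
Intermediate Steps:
S(s) = -8
p(W) = -9*(6 + 2*W)*(25 + W) (p(W) = -9*((W + 6) + W)*((-5)² + W) = -9*((6 + W) + W)*(25 + W) = -9*(6 + 2*W)*(25 + W))
S(14)*p(-51) = -8*(-1350 - 504*(-51) - 18*(-51)²) = -8*(-1350 + 25704 - 18*2601) = -8*(-1350 + 25704 - 46818) = -8*(-22464) = 179712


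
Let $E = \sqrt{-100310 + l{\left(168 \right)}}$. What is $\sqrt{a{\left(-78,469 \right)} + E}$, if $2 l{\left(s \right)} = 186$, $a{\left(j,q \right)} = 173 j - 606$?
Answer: $\sqrt{-14100 + 13 i \sqrt{593}} \approx 1.333 + 118.75 i$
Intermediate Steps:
$a{\left(j,q \right)} = -606 + 173 j$
$l{\left(s \right)} = 93$ ($l{\left(s \right)} = \frac{1}{2} \cdot 186 = 93$)
$E = 13 i \sqrt{593}$ ($E = \sqrt{-100310 + 93} = \sqrt{-100217} = 13 i \sqrt{593} \approx 316.57 i$)
$\sqrt{a{\left(-78,469 \right)} + E} = \sqrt{\left(-606 + 173 \left(-78\right)\right) + 13 i \sqrt{593}} = \sqrt{\left(-606 - 13494\right) + 13 i \sqrt{593}} = \sqrt{-14100 + 13 i \sqrt{593}}$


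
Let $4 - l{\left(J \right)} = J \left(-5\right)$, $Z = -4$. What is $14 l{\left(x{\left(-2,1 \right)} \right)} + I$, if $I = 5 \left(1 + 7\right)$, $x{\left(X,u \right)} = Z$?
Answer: $-184$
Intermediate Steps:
$x{\left(X,u \right)} = -4$
$I = 40$ ($I = 5 \cdot 8 = 40$)
$l{\left(J \right)} = 4 + 5 J$ ($l{\left(J \right)} = 4 - J \left(-5\right) = 4 - - 5 J = 4 + 5 J$)
$14 l{\left(x{\left(-2,1 \right)} \right)} + I = 14 \left(4 + 5 \left(-4\right)\right) + 40 = 14 \left(4 - 20\right) + 40 = 14 \left(-16\right) + 40 = -224 + 40 = -184$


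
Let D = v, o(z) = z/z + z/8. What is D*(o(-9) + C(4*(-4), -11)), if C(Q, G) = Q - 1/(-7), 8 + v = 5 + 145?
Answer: -63545/28 ≈ -2269.5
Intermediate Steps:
v = 142 (v = -8 + (5 + 145) = -8 + 150 = 142)
o(z) = 1 + z/8 (o(z) = 1 + z*(1/8) = 1 + z/8)
C(Q, G) = 1/7 + Q (C(Q, G) = Q - (-1)/7 = Q - 1*(-1/7) = Q + 1/7 = 1/7 + Q)
D = 142
D*(o(-9) + C(4*(-4), -11)) = 142*((1 + (1/8)*(-9)) + (1/7 + 4*(-4))) = 142*((1 - 9/8) + (1/7 - 16)) = 142*(-1/8 - 111/7) = 142*(-895/56) = -63545/28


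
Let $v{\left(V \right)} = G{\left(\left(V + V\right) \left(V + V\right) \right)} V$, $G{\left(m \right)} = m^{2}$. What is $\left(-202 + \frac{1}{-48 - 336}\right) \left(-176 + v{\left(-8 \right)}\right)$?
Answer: $\frac{2542634251}{24} \approx 1.0594 \cdot 10^{8}$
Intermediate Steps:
$v{\left(V \right)} = 16 V^{5}$ ($v{\left(V \right)} = \left(\left(V + V\right) \left(V + V\right)\right)^{2} V = \left(2 V 2 V\right)^{2} V = \left(4 V^{2}\right)^{2} V = 16 V^{4} V = 16 V^{5}$)
$\left(-202 + \frac{1}{-48 - 336}\right) \left(-176 + v{\left(-8 \right)}\right) = \left(-202 + \frac{1}{-48 - 336}\right) \left(-176 + 16 \left(-8\right)^{5}\right) = \left(-202 + \frac{1}{-384}\right) \left(-176 + 16 \left(-32768\right)\right) = \left(-202 - \frac{1}{384}\right) \left(-176 - 524288\right) = \left(- \frac{77569}{384}\right) \left(-524464\right) = \frac{2542634251}{24}$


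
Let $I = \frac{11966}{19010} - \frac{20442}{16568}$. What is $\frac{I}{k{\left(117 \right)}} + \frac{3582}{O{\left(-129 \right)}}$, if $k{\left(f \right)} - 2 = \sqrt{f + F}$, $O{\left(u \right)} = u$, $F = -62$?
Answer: $- \frac{2395332861121}{86337774030} - \frac{47587433 \sqrt{55}}{4015710420} \approx -27.832$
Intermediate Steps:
$k{\left(f \right)} = 2 + \sqrt{-62 + f}$ ($k{\left(f \right)} = 2 + \sqrt{f - 62} = 2 + \sqrt{-62 + f}$)
$I = - \frac{47587433}{78739420}$ ($I = 11966 \cdot \frac{1}{19010} - \frac{10221}{8284} = \frac{5983}{9505} - \frac{10221}{8284} = - \frac{47587433}{78739420} \approx -0.60437$)
$\frac{I}{k{\left(117 \right)}} + \frac{3582}{O{\left(-129 \right)}} = - \frac{47587433}{78739420 \left(2 + \sqrt{-62 + 117}\right)} + \frac{3582}{-129} = - \frac{47587433}{78739420 \left(2 + \sqrt{55}\right)} + 3582 \left(- \frac{1}{129}\right) = - \frac{47587433}{78739420 \left(2 + \sqrt{55}\right)} - \frac{1194}{43} = - \frac{1194}{43} - \frac{47587433}{78739420 \left(2 + \sqrt{55}\right)}$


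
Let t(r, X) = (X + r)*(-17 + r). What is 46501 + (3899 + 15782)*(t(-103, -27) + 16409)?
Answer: 630015630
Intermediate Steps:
t(r, X) = (-17 + r)*(X + r)
46501 + (3899 + 15782)*(t(-103, -27) + 16409) = 46501 + (3899 + 15782)*(((-103)² - 17*(-27) - 17*(-103) - 27*(-103)) + 16409) = 46501 + 19681*((10609 + 459 + 1751 + 2781) + 16409) = 46501 + 19681*(15600 + 16409) = 46501 + 19681*32009 = 46501 + 629969129 = 630015630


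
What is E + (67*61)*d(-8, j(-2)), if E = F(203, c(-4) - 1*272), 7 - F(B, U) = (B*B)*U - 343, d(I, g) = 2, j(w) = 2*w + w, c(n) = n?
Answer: 11382208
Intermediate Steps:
j(w) = 3*w
F(B, U) = 350 - U*B² (F(B, U) = 7 - ((B*B)*U - 343) = 7 - (B²*U - 343) = 7 - (U*B² - 343) = 7 - (-343 + U*B²) = 7 + (343 - U*B²) = 350 - U*B²)
E = 11374034 (E = 350 - 1*(-4 - 1*272)*203² = 350 - 1*(-4 - 272)*41209 = 350 - 1*(-276)*41209 = 350 + 11373684 = 11374034)
E + (67*61)*d(-8, j(-2)) = 11374034 + (67*61)*2 = 11374034 + 4087*2 = 11374034 + 8174 = 11382208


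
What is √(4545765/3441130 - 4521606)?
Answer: I*√43707771156209622/98318 ≈ 2126.4*I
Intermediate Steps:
√(4545765/3441130 - 4521606) = √(4545765*(1/3441130) - 4521606) = √(129879/98318 - 4521606) = √(-444555128829/98318) = I*√43707771156209622/98318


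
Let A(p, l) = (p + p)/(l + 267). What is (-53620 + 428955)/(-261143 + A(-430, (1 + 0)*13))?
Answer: -1050938/731209 ≈ -1.4373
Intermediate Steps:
A(p, l) = 2*p/(267 + l) (A(p, l) = (2*p)/(267 + l) = 2*p/(267 + l))
(-53620 + 428955)/(-261143 + A(-430, (1 + 0)*13)) = (-53620 + 428955)/(-261143 + 2*(-430)/(267 + (1 + 0)*13)) = 375335/(-261143 + 2*(-430)/(267 + 1*13)) = 375335/(-261143 + 2*(-430)/(267 + 13)) = 375335/(-261143 + 2*(-430)/280) = 375335/(-261143 + 2*(-430)*(1/280)) = 375335/(-261143 - 43/14) = 375335/(-3656045/14) = 375335*(-14/3656045) = -1050938/731209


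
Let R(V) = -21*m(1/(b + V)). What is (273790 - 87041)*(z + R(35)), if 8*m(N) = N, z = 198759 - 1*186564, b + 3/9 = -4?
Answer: 1676157619293/736 ≈ 2.2774e+9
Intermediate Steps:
b = -13/3 (b = -1/3 - 4 = -13/3 ≈ -4.3333)
z = 12195 (z = 198759 - 186564 = 12195)
m(N) = N/8
R(V) = -21/(8*(-13/3 + V))
(273790 - 87041)*(z + R(35)) = (273790 - 87041)*(12195 - 63/(-104 + 24*35)) = 186749*(12195 - 63/(-104 + 840)) = 186749*(12195 - 63/736) = 186749*(8975457/736) = 1676157619293/736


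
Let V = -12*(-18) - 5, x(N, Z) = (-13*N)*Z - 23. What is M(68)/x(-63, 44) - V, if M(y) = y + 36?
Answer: -7598639/36013 ≈ -211.00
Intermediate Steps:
x(N, Z) = -23 - 13*N*Z (x(N, Z) = -13*N*Z - 23 = -23 - 13*N*Z)
M(y) = 36 + y
V = 211 (V = 216 - 5 = 211)
M(68)/x(-63, 44) - V = (36 + 68)/(-23 - 13*(-63)*44) - 1*211 = 104/(-23 + 36036) - 211 = 104/36013 - 211 = -7598639/36013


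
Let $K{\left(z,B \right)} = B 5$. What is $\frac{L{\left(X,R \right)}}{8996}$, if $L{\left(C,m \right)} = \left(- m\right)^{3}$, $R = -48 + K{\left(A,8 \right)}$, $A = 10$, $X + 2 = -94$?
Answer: $\frac{128}{2249} \approx 0.056914$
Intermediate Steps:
$X = -96$ ($X = -2 - 94 = -96$)
$K{\left(z,B \right)} = 5 B$
$R = -8$ ($R = -48 + 5 \cdot 8 = -48 + 40 = -8$)
$L{\left(C,m \right)} = - m^{3}$
$\frac{L{\left(X,R \right)}}{8996} = \frac{\left(-1\right) \left(-8\right)^{3}}{8996} = \left(-1\right) \left(-512\right) \frac{1}{8996} = 512 \cdot \frac{1}{8996} = \frac{128}{2249}$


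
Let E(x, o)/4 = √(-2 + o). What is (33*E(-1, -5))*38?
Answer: 5016*I*√7 ≈ 13271.0*I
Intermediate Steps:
E(x, o) = 4*√(-2 + o)
(33*E(-1, -5))*38 = (33*(4*√(-2 - 5)))*38 = (33*(4*√(-7)))*38 = (33*(4*(I*√7)))*38 = (33*(4*I*√7))*38 = (132*I*√7)*38 = 5016*I*√7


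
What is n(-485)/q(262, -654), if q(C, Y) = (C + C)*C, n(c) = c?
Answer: -485/137288 ≈ -0.0035327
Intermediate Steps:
q(C, Y) = 2*C² (q(C, Y) = (2*C)*C = 2*C²)
n(-485)/q(262, -654) = -485/(2*262²) = -485/(2*68644) = -485/137288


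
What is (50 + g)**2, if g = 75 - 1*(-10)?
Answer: 18225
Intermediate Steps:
g = 85 (g = 75 + 10 = 85)
(50 + g)**2 = (50 + 85)**2 = 135**2 = 18225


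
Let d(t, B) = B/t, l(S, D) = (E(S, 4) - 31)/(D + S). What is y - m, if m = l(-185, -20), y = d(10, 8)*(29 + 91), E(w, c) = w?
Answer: 19464/205 ≈ 94.946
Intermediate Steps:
l(S, D) = (-31 + S)/(D + S) (l(S, D) = (S - 31)/(D + S) = (-31 + S)/(D + S))
y = 96 (y = (8/10)*(29 + 91) = (8*(1/10))*120 = (4/5)*120 = 96)
m = 216/205 (m = (-31 - 185)/(-20 - 185) = -216/(-205) = -1/205*(-216) = 216/205 ≈ 1.0537)
y - m = 96 - 1*216/205 = 96 - 216/205 = 19464/205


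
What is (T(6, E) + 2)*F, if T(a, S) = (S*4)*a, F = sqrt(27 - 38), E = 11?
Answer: 266*I*sqrt(11) ≈ 882.22*I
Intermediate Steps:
F = I*sqrt(11) (F = sqrt(-11) = I*sqrt(11) ≈ 3.3166*I)
T(a, S) = 4*S*a (T(a, S) = (4*S)*a = 4*S*a)
(T(6, E) + 2)*F = (4*11*6 + 2)*(I*sqrt(11)) = (264 + 2)*(I*sqrt(11)) = 266*(I*sqrt(11)) = 266*I*sqrt(11)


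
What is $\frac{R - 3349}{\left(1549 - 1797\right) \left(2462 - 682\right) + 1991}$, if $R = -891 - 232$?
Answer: $\frac{4472}{439449} \approx 0.010176$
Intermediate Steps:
$R = -1123$
$\frac{R - 3349}{\left(1549 - 1797\right) \left(2462 - 682\right) + 1991} = \frac{-1123 - 3349}{\left(1549 - 1797\right) \left(2462 - 682\right) + 1991} = - \frac{4472}{\left(-248\right) 1780 + 1991} = - \frac{4472}{-441440 + 1991} = - \frac{4472}{-439449} = \left(-4472\right) \left(- \frac{1}{439449}\right) = \frac{4472}{439449}$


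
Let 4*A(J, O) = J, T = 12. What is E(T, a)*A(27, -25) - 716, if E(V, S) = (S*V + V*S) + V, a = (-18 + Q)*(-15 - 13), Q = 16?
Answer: 8437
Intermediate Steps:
A(J, O) = J/4
a = 56 (a = (-18 + 16)*(-15 - 13) = -2*(-28) = 56)
E(V, S) = V + 2*S*V (E(V, S) = (S*V + S*V) + V = 2*S*V + V = V + 2*S*V)
E(T, a)*A(27, -25) - 716 = (12*(1 + 2*56))*((1/4)*27) - 716 = (12*(1 + 112))*(27/4) - 716 = (12*113)*(27/4) - 716 = 1356*(27/4) - 716 = 9153 - 716 = 8437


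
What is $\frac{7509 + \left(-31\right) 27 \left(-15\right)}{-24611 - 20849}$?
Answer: $- \frac{5016}{11365} \approx -0.44136$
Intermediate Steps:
$\frac{7509 + \left(-31\right) 27 \left(-15\right)}{-24611 - 20849} = \frac{7509 - -12555}{-45460} = \left(7509 + 12555\right) \left(- \frac{1}{45460}\right) = 20064 \left(- \frac{1}{45460}\right) = - \frac{5016}{11365}$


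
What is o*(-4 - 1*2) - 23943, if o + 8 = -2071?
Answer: -11469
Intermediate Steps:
o = -2079 (o = -8 - 2071 = -2079)
o*(-4 - 1*2) - 23943 = -2079*(-4 - 1*2) - 23943 = -2079*(-4 - 2) - 23943 = -2079*(-6) - 23943 = 12474 - 23943 = -11469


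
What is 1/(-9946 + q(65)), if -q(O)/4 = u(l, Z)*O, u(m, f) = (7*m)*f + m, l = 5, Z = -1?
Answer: -1/2146 ≈ -0.00046598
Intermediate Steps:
u(m, f) = m + 7*f*m (u(m, f) = 7*f*m + m = m + 7*f*m)
q(O) = 120*O (q(O) = -4*5*(1 + 7*(-1))*O = -4*5*(1 - 7)*O = -4*5*(-6)*O = -(-120)*O = 120*O)
1/(-9946 + q(65)) = 1/(-9946 + 120*65) = 1/(-9946 + 7800) = 1/(-2146) = -1/2146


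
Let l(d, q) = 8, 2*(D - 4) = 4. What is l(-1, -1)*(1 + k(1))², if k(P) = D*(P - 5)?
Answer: 4232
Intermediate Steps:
D = 6 (D = 4 + (½)*4 = 4 + 2 = 6)
k(P) = -30 + 6*P (k(P) = 6*(P - 5) = 6*(-5 + P) = -30 + 6*P)
l(-1, -1)*(1 + k(1))² = 8*(1 + (-30 + 6*1))² = 8*(1 + (-30 + 6))² = 8*(1 - 24)² = 8*(-23)² = 8*529 = 4232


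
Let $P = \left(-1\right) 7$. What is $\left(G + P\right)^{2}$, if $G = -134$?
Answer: $19881$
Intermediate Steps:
$P = -7$
$\left(G + P\right)^{2} = \left(-134 - 7\right)^{2} = \left(-141\right)^{2} = 19881$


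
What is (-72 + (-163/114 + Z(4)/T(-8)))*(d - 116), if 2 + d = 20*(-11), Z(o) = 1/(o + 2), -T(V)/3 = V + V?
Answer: 67902341/2736 ≈ 24818.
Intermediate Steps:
T(V) = -6*V (T(V) = -3*(V + V) = -6*V)
Z(o) = 1/(2 + o)
d = -222 (d = -2 + 20*(-11) = -2 - 220 = -222)
(-72 + (-163/114 + Z(4)/T(-8)))*(d - 116) = (-72 + (-163/114 + 1/((2 + 4)*((-6*(-8))))))*(-222 - 116) = (-72 + (-163*1/114 + 1/(6*48)))*(-338) = (-72 + (-163/114 + (⅙)*(1/48)))*(-338) = (-72 + (-163/114 + 1/288))*(-338) = (-72 - 7805/5472)*(-338) = -401789/5472*(-338) = 67902341/2736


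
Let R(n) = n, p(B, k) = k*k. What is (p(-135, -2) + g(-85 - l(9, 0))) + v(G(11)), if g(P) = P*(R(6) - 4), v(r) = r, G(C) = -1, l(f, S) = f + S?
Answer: -185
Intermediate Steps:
l(f, S) = S + f
p(B, k) = k²
g(P) = 2*P (g(P) = P*(6 - 4) = P*2 = 2*P)
(p(-135, -2) + g(-85 - l(9, 0))) + v(G(11)) = ((-2)² + 2*(-85 - (0 + 9))) - 1 = (4 + 2*(-85 - 1*9)) - 1 = (4 + 2*(-85 - 9)) - 1 = (4 + 2*(-94)) - 1 = (4 - 188) - 1 = -184 - 1 = -185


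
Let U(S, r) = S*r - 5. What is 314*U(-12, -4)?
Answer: 13502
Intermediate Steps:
U(S, r) = -5 + S*r
314*U(-12, -4) = 314*(-5 - 12*(-4)) = 314*(-5 + 48) = 314*43 = 13502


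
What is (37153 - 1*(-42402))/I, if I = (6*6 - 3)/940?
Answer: 74781700/33 ≈ 2.2661e+6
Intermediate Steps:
I = 33/940 (I = (36 - 3)*(1/940) = 33*(1/940) = 33/940 ≈ 0.035106)
(37153 - 1*(-42402))/I = (37153 - 1*(-42402))/(33/940) = (37153 + 42402)*(940/33) = 79555*(940/33) = 74781700/33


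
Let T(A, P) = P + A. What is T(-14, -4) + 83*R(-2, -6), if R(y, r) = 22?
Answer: 1808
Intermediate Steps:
T(A, P) = A + P
T(-14, -4) + 83*R(-2, -6) = (-14 - 4) + 83*22 = -18 + 1826 = 1808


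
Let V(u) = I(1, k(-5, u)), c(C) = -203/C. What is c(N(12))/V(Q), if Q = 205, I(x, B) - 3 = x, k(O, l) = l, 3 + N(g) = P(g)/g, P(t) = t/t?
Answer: 87/5 ≈ 17.400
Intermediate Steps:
P(t) = 1
N(g) = -3 + 1/g
I(x, B) = 3 + x
V(u) = 4 (V(u) = 3 + 1 = 4)
c(N(12))/V(Q) = -203/(-3 + 1/12)/4 = -203/(-3 + 1/12)*(¼) = -203/(-35/12)*(¼) = -203*(-12/35)*(¼) = (348/5)*(¼) = 87/5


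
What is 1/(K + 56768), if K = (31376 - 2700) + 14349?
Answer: 1/99793 ≈ 1.0021e-5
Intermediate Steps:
K = 43025 (K = 28676 + 14349 = 43025)
1/(K + 56768) = 1/(43025 + 56768) = 1/99793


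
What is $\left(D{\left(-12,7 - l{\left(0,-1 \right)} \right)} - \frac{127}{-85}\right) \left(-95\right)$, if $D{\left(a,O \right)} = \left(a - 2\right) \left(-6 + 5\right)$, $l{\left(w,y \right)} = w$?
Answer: $- \frac{25023}{17} \approx -1471.9$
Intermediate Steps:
$D{\left(a,O \right)} = 2 - a$ ($D{\left(a,O \right)} = \left(-2 + a\right) \left(-1\right) = 2 - a$)
$\left(D{\left(-12,7 - l{\left(0,-1 \right)} \right)} - \frac{127}{-85}\right) \left(-95\right) = \left(\left(2 - -12\right) - \frac{127}{-85}\right) \left(-95\right) = \left(\left(2 + 12\right) - - \frac{127}{85}\right) \left(-95\right) = \left(14 + \frac{127}{85}\right) \left(-95\right) = \frac{1317}{85} \left(-95\right) = - \frac{25023}{17}$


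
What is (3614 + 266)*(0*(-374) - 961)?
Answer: -3728680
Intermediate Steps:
(3614 + 266)*(0*(-374) - 961) = 3880*(0 - 961) = 3880*(-961) = -3728680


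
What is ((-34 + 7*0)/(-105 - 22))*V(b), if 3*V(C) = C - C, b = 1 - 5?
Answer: 0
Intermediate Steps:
b = -4
V(C) = 0 (V(C) = (C - C)/3 = (1/3)*0 = 0)
((-34 + 7*0)/(-105 - 22))*V(b) = ((-34 + 7*0)/(-105 - 22))*0 = ((-34 + 0)/(-127))*0 = -34*(-1/127)*0 = (34/127)*0 = 0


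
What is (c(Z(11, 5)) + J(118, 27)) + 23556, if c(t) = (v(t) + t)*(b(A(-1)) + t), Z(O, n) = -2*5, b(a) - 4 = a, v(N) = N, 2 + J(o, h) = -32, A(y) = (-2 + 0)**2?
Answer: 23562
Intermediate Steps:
A(y) = 4 (A(y) = (-2)**2 = 4)
J(o, h) = -34 (J(o, h) = -2 - 32 = -34)
b(a) = 4 + a
Z(O, n) = -10
c(t) = 2*t*(8 + t) (c(t) = (t + t)*((4 + 4) + t) = (2*t)*(8 + t) = 2*t*(8 + t))
(c(Z(11, 5)) + J(118, 27)) + 23556 = (2*(-10)*(8 - 10) - 34) + 23556 = (2*(-10)*(-2) - 34) + 23556 = (40 - 34) + 23556 = 6 + 23556 = 23562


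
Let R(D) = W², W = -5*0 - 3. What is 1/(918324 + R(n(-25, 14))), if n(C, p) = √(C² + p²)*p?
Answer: 1/918333 ≈ 1.0889e-6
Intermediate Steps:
W = -3 (W = 0 - 3 = -3)
n(C, p) = p*√(C² + p²)
R(D) = 9 (R(D) = (-3)² = 9)
1/(918324 + R(n(-25, 14))) = 1/(918324 + 9) = 1/918333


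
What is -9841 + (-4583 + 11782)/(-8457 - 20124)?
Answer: -281272820/28581 ≈ -9841.3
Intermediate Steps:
-9841 + (-4583 + 11782)/(-8457 - 20124) = -9841 + 7199/(-28581) = -9841 + 7199*(-1/28581) = -9841 - 7199/28581 = -281272820/28581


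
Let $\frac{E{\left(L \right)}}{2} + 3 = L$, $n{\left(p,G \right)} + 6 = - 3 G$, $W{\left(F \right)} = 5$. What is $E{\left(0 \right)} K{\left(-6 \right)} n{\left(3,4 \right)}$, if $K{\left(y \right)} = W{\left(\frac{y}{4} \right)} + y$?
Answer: $-108$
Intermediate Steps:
$n{\left(p,G \right)} = -6 - 3 G$
$E{\left(L \right)} = -6 + 2 L$
$K{\left(y \right)} = 5 + y$
$E{\left(0 \right)} K{\left(-6 \right)} n{\left(3,4 \right)} = \left(-6 + 2 \cdot 0\right) \left(5 - 6\right) \left(-6 - 12\right) = \left(-6 + 0\right) \left(-1\right) \left(-6 - 12\right) = \left(-6\right) \left(-1\right) \left(-18\right) = 6 \left(-18\right) = -108$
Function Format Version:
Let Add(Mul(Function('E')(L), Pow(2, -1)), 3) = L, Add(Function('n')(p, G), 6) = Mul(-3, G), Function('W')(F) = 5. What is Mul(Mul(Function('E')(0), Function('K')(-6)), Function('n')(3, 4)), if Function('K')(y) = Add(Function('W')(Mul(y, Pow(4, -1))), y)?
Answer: -108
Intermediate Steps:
Function('n')(p, G) = Add(-6, Mul(-3, G))
Function('E')(L) = Add(-6, Mul(2, L))
Function('K')(y) = Add(5, y)
Mul(Mul(Function('E')(0), Function('K')(-6)), Function('n')(3, 4)) = Mul(Mul(Add(-6, Mul(2, 0)), Add(5, -6)), Add(-6, Mul(-3, 4))) = Mul(Mul(Add(-6, 0), -1), Add(-6, -12)) = Mul(Mul(-6, -1), -18) = Mul(6, -18) = -108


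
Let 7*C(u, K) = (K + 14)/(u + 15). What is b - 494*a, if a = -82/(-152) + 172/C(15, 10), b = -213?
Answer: -1487899/2 ≈ -7.4395e+5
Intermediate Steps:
C(u, K) = (14 + K)/(7*(15 + u)) (C(u, K) = ((K + 14)/(u + 15))/7 = ((14 + K)/(15 + u))/7 = (14 + K)/(7*(15 + u)))
a = 114421/76 (a = -82/(-152) + 172/(((14 + 10)/(7*(15 + 15)))) = -82*(-1/152) + 172/(((1/7)*24/30)) = 41/76 + 172/(((1/7)*(1/30)*24)) = 41/76 + 172/(4/35) = 41/76 + 172*(35/4) = 41/76 + 1505 = 114421/76 ≈ 1505.5)
b - 494*a = -213 - 494*114421/76 = -213 - 1487473/2 = -1487899/2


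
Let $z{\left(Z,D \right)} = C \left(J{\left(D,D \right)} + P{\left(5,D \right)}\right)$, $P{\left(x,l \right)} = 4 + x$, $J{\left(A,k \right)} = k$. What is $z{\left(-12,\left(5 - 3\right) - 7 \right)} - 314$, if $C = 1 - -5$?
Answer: $-290$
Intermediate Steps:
$C = 6$ ($C = 1 + 5 = 6$)
$z{\left(Z,D \right)} = 54 + 6 D$ ($z{\left(Z,D \right)} = 6 \left(D + \left(4 + 5\right)\right) = 6 \left(D + 9\right) = 6 \left(9 + D\right) = 54 + 6 D$)
$z{\left(-12,\left(5 - 3\right) - 7 \right)} - 314 = \left(54 + 6 \left(\left(5 - 3\right) - 7\right)\right) - 314 = \left(54 + 6 \left(2 - 7\right)\right) - 314 = \left(54 + 6 \left(-5\right)\right) - 314 = \left(54 - 30\right) - 314 = 24 - 314 = -290$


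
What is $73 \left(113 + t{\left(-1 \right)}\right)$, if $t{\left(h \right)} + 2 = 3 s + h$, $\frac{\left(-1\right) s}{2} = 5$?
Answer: $5840$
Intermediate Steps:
$s = -10$ ($s = \left(-2\right) 5 = -10$)
$t{\left(h \right)} = -32 + h$ ($t{\left(h \right)} = -2 + \left(3 \left(-10\right) + h\right) = -2 + \left(-30 + h\right) = -32 + h$)
$73 \left(113 + t{\left(-1 \right)}\right) = 73 \left(113 - 33\right) = 73 \cdot 80 = 5840$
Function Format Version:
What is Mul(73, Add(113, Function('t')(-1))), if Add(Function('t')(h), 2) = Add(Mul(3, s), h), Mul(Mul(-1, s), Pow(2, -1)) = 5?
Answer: 5840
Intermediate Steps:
s = -10 (s = Mul(-2, 5) = -10)
Function('t')(h) = Add(-32, h) (Function('t')(h) = Add(-2, Add(Mul(3, -10), h)) = Add(-2, Add(-30, h)) = Add(-32, h))
Mul(73, Add(113, Function('t')(-1))) = Mul(73, Add(113, Add(-32, -1))) = Mul(73, Add(113, -33)) = Mul(73, 80) = 5840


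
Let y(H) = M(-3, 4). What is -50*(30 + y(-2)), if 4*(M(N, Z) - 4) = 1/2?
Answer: -6825/4 ≈ -1706.3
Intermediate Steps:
M(N, Z) = 33/8 (M(N, Z) = 4 + (1/4)/2 = 4 + (1/4)*(1/2) = 4 + 1/8 = 33/8)
y(H) = 33/8
-50*(30 + y(-2)) = -50*(30 + 33/8) = -50*273/8 = -6825/4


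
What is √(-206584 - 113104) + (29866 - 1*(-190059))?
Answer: 219925 + 2*I*√79922 ≈ 2.1993e+5 + 565.41*I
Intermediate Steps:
√(-206584 - 113104) + (29866 - 1*(-190059)) = √(-319688) + (29866 + 190059) = 2*I*√79922 + 219925 = 219925 + 2*I*√79922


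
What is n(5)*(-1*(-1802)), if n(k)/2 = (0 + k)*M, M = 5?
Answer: 90100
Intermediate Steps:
n(k) = 10*k (n(k) = 2*((0 + k)*5) = 2*(k*5) = 2*(5*k) = 10*k)
n(5)*(-1*(-1802)) = (10*5)*(-1*(-1802)) = 50*1802 = 90100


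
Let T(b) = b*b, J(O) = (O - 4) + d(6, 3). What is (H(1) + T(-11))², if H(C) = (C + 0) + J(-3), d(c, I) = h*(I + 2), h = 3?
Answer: 16900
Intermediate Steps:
d(c, I) = 6 + 3*I (d(c, I) = 3*(I + 2) = 3*(2 + I) = 6 + 3*I)
J(O) = 11 + O (J(O) = (O - 4) + (6 + 3*3) = (-4 + O) + (6 + 9) = (-4 + O) + 15 = 11 + O)
H(C) = 8 + C (H(C) = (C + 0) + (11 - 3) = C + 8 = 8 + C)
T(b) = b²
(H(1) + T(-11))² = ((8 + 1) + (-11)²)² = (9 + 121)² = 130² = 16900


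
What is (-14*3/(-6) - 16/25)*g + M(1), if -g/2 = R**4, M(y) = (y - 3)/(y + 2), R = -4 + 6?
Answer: -15314/75 ≈ -204.19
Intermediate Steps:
R = 2
M(y) = (-3 + y)/(2 + y)
g = -32 (g = -2*2**4 = -2*16 = -32)
(-14*3/(-6) - 16/25)*g + M(1) = (-14*3/(-6) - 16/25)*(-32) + (-3 + 1)/(2 + 1) = (-42*(-1/6) - 16*1/25)*(-32) - 2/3 = (7 - 16/25)*(-32) + (1/3)*(-2) = (159/25)*(-32) - 2/3 = -5088/25 - 2/3 = -15314/75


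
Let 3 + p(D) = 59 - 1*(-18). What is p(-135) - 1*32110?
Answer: -32036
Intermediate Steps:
p(D) = 74 (p(D) = -3 + (59 - 1*(-18)) = -3 + (59 + 18) = -3 + 77 = 74)
p(-135) - 1*32110 = 74 - 1*32110 = 74 - 32110 = -32036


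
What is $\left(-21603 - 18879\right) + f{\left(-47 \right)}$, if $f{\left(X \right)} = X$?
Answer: $-40529$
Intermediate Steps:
$\left(-21603 - 18879\right) + f{\left(-47 \right)} = \left(-21603 - 18879\right) - 47 = -40482 - 47 = -40529$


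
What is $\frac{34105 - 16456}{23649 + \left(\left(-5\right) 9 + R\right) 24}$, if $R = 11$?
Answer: $\frac{1961}{2537} \approx 0.77296$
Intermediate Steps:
$\frac{34105 - 16456}{23649 + \left(\left(-5\right) 9 + R\right) 24} = \frac{34105 - 16456}{23649 + \left(\left(-5\right) 9 + 11\right) 24} = \frac{17649}{23649 + \left(-45 + 11\right) 24} = \frac{17649}{23649 - 816} = \frac{17649}{22833} = 17649 \cdot \frac{1}{22833} = \frac{1961}{2537}$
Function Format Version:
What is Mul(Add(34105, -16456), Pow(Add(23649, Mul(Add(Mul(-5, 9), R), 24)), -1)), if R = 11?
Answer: Rational(1961, 2537) ≈ 0.77296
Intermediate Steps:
Mul(Add(34105, -16456), Pow(Add(23649, Mul(Add(Mul(-5, 9), R), 24)), -1)) = Mul(Add(34105, -16456), Pow(Add(23649, Mul(Add(Mul(-5, 9), 11), 24)), -1)) = Mul(17649, Pow(Add(23649, Mul(Add(-45, 11), 24)), -1)) = Mul(17649, Pow(Add(23649, Mul(-34, 24)), -1)) = Mul(17649, Pow(Add(23649, -816), -1)) = Mul(17649, Pow(22833, -1)) = Mul(17649, Rational(1, 22833)) = Rational(1961, 2537)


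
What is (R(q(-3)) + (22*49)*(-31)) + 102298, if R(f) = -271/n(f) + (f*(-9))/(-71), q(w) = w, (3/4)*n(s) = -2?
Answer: 39181347/568 ≈ 68981.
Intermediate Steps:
n(s) = -8/3 (n(s) = (4/3)*(-2) = -8/3)
R(f) = 813/8 + 9*f/71 (R(f) = -271/(-8/3) + (f*(-9))/(-71) = -271*(-3/8) - 9*f*(-1/71) = 813/8 + 9*f/71)
(R(q(-3)) + (22*49)*(-31)) + 102298 = ((813/8 + (9/71)*(-3)) + (22*49)*(-31)) + 102298 = ((813/8 - 27/71) + 1078*(-31)) + 102298 = (57507/568 - 33418) + 102298 = -18923917/568 + 102298 = 39181347/568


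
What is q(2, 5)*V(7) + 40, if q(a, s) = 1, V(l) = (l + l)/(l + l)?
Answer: 41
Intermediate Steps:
V(l) = 1 (V(l) = (2*l)/((2*l)) = (2*l)*(1/(2*l)) = 1)
q(2, 5)*V(7) + 40 = 1*1 + 40 = 1 + 40 = 41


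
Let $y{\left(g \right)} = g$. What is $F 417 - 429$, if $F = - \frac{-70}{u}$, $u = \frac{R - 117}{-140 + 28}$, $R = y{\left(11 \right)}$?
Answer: $\frac{1611903}{53} \approx 30413.0$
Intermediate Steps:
$R = 11$
$u = \frac{53}{56}$ ($u = \frac{11 - 117}{-140 + 28} = - \frac{106}{-112} = \left(-106\right) \left(- \frac{1}{112}\right) = \frac{53}{56} \approx 0.94643$)
$F = \frac{3920}{53}$ ($F = - \frac{-70}{\frac{53}{56}} = - \frac{\left(-70\right) 56}{53} = \left(-1\right) \left(- \frac{3920}{53}\right) = \frac{3920}{53} \approx 73.962$)
$F 417 - 429 = \frac{3920}{53} \cdot 417 - 429 = \frac{1634640}{53} - 429 = \frac{1611903}{53}$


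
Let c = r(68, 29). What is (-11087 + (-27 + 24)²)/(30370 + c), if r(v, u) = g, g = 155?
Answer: -11078/30525 ≈ -0.36292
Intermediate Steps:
r(v, u) = 155
c = 155
(-11087 + (-27 + 24)²)/(30370 + c) = (-11087 + (-27 + 24)²)/(30370 + 155) = (-11087 + (-3)²)/30525 = (-11087 + 9)*(1/30525) = -11078*1/30525 = -11078/30525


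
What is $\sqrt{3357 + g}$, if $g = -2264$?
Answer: $\sqrt{1093} \approx 33.061$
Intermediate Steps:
$\sqrt{3357 + g} = \sqrt{3357 - 2264} = \sqrt{1093}$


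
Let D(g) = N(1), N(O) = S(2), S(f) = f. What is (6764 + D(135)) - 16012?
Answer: -9246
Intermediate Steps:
N(O) = 2
D(g) = 2
(6764 + D(135)) - 16012 = (6764 + 2) - 16012 = 6766 - 16012 = -9246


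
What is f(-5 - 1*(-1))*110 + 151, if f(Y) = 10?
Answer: 1251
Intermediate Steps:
f(-5 - 1*(-1))*110 + 151 = 10*110 + 151 = 1100 + 151 = 1251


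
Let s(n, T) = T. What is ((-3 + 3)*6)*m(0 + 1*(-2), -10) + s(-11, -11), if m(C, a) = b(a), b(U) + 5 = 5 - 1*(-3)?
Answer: -11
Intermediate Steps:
b(U) = 3 (b(U) = -5 + (5 - 1*(-3)) = -5 + (5 + 3) = -5 + 8 = 3)
m(C, a) = 3
((-3 + 3)*6)*m(0 + 1*(-2), -10) + s(-11, -11) = ((-3 + 3)*6)*3 - 11 = (0*6)*3 - 11 = 0*3 - 11 = 0 - 11 = -11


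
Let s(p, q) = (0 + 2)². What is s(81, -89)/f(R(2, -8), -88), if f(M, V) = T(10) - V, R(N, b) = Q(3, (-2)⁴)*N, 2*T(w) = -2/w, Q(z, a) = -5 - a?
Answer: 40/879 ≈ 0.045506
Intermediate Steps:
s(p, q) = 4 (s(p, q) = 2² = 4)
T(w) = -1/w (T(w) = (-2/w)/2 = -1/w)
R(N, b) = -21*N (R(N, b) = (-5 - 1*(-2)⁴)*N = (-5 - 1*16)*N = (-5 - 16)*N = -21*N)
f(M, V) = -⅒ - V (f(M, V) = -1/10 - V = -1*⅒ - V = -⅒ - V)
s(81, -89)/f(R(2, -8), -88) = 4/(-⅒ - 1*(-88)) = 4/(-⅒ + 88) = 4/(879/10) = 4*(10/879) = 40/879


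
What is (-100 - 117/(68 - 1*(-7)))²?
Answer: 6446521/625 ≈ 10314.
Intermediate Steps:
(-100 - 117/(68 - 1*(-7)))² = (-100 - 117/(68 + 7))² = (-100 - 117/75)² = (-100 - 117*1/75)² = (-100 - 39/25)² = (-2539/25)² = 6446521/625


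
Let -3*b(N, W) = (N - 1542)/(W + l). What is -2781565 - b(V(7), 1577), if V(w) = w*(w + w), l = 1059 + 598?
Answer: -13493372537/4851 ≈ -2.7816e+6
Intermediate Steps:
l = 1657
V(w) = 2*w² (V(w) = w*(2*w) = 2*w²)
b(N, W) = -(-1542 + N)/(3*(1657 + W)) (b(N, W) = -(N - 1542)/(3*(W + 1657)) = -(-1542 + N)/(3*(1657 + W)))
-2781565 - b(V(7), 1577) = -2781565 - (1542 - 2*7²)/(3*(1657 + 1577)) = -2781565 - (1542 - 2*49)/(3*3234) = -2781565 - (1542 - 1*98)/(3*3234) = -2781565 - (1542 - 98)/(3*3234) = -2781565 - 1444/(3*3234) = -2781565 - 1*722/4851 = -2781565 - 722/4851 = -13493372537/4851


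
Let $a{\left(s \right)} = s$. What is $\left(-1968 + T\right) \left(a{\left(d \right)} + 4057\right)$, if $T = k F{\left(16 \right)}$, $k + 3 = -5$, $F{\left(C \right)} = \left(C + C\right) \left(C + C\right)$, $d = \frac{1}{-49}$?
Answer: $- \frac{2019726720}{49} \approx -4.1219 \cdot 10^{7}$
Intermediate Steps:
$d = - \frac{1}{49} \approx -0.020408$
$F{\left(C \right)} = 4 C^{2}$ ($F{\left(C \right)} = 2 C 2 C = 4 C^{2}$)
$k = -8$ ($k = -3 - 5 = -8$)
$T = -8192$ ($T = - 8 \cdot 4 \cdot 16^{2} = - 8 \cdot 4 \cdot 256 = \left(-8\right) 1024 = -8192$)
$\left(-1968 + T\right) \left(a{\left(d \right)} + 4057\right) = \left(-1968 - 8192\right) \left(- \frac{1}{49} + 4057\right) = \left(-10160\right) \frac{198792}{49} = - \frac{2019726720}{49}$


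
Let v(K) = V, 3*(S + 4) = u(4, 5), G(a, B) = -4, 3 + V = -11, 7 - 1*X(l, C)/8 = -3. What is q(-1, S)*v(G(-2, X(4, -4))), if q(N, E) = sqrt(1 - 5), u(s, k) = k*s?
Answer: -28*I ≈ -28.0*I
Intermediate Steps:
X(l, C) = 80 (X(l, C) = 56 - 8*(-3) = 56 + 24 = 80)
V = -14 (V = -3 - 11 = -14)
S = 8/3 (S = -4 + (5*4)/3 = -4 + (1/3)*20 = -4 + 20/3 = 8/3 ≈ 2.6667)
v(K) = -14
q(N, E) = 2*I (q(N, E) = sqrt(-4) = 2*I)
q(-1, S)*v(G(-2, X(4, -4))) = (2*I)*(-14) = -28*I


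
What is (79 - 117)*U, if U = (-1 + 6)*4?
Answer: -760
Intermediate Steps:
U = 20 (U = 5*4 = 20)
(79 - 117)*U = (79 - 117)*20 = -38*20 = -760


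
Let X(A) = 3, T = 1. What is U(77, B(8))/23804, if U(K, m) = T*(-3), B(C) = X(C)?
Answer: -3/23804 ≈ -0.00012603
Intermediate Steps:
B(C) = 3
U(K, m) = -3 (U(K, m) = 1*(-3) = -3)
U(77, B(8))/23804 = -3/23804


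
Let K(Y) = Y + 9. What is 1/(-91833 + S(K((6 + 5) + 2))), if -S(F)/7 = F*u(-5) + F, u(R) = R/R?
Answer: -1/92141 ≈ -1.0853e-5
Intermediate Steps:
u(R) = 1
K(Y) = 9 + Y
S(F) = -14*F (S(F) = -7*(F*1 + F) = -7*(F + F) = -14*F)
1/(-91833 + S(K((6 + 5) + 2))) = 1/(-91833 - 14*(9 + ((6 + 5) + 2))) = 1/(-91833 - 14*(9 + (11 + 2))) = 1/(-91833 - 14*(9 + 13)) = 1/(-91833 - 14*22) = 1/(-91833 - 308) = 1/(-92141) = -1/92141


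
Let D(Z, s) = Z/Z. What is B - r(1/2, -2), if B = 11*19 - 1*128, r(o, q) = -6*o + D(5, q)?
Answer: 83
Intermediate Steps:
D(Z, s) = 1
r(o, q) = 1 - 6*o (r(o, q) = -6*o + 1 = 1 - 6*o)
B = 81 (B = 209 - 128 = 81)
B - r(1/2, -2) = 81 - (1 - 6/2) = 81 - (1 - 6*1/2) = 81 - (1 - 3) = 81 - 1*(-2) = 81 + 2 = 83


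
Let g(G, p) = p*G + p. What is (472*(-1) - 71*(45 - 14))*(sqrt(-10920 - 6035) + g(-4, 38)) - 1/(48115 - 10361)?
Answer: 11504474387/37754 - 2673*I*sqrt(16955) ≈ 3.0472e+5 - 3.4806e+5*I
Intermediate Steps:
g(G, p) = p + G*p (g(G, p) = G*p + p = p + G*p)
(472*(-1) - 71*(45 - 14))*(sqrt(-10920 - 6035) + g(-4, 38)) - 1/(48115 - 10361) = (472*(-1) - 71*(45 - 14))*(sqrt(-10920 - 6035) + 38*(1 - 4)) - 1/(48115 - 10361) = (-472 - 71*31)*(sqrt(-16955) + 38*(-3)) - 1/37754 = (-472 - 2201)*(I*sqrt(16955) - 114) - 1*1/37754 = -2673*(-114 + I*sqrt(16955)) - 1/37754 = (304722 - 2673*I*sqrt(16955)) - 1/37754 = 11504474387/37754 - 2673*I*sqrt(16955)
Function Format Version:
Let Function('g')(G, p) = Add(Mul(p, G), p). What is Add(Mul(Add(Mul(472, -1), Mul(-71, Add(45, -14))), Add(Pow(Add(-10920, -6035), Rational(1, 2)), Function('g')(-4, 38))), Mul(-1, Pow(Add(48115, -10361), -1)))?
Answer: Add(Rational(11504474387, 37754), Mul(-2673, I, Pow(16955, Rational(1, 2)))) ≈ Add(3.0472e+5, Mul(-3.4806e+5, I))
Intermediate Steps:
Function('g')(G, p) = Add(p, Mul(G, p)) (Function('g')(G, p) = Add(Mul(G, p), p) = Add(p, Mul(G, p)))
Add(Mul(Add(Mul(472, -1), Mul(-71, Add(45, -14))), Add(Pow(Add(-10920, -6035), Rational(1, 2)), Function('g')(-4, 38))), Mul(-1, Pow(Add(48115, -10361), -1))) = Add(Mul(Add(Mul(472, -1), Mul(-71, Add(45, -14))), Add(Pow(Add(-10920, -6035), Rational(1, 2)), Mul(38, Add(1, -4)))), Mul(-1, Pow(Add(48115, -10361), -1))) = Add(Mul(Add(-472, Mul(-71, 31)), Add(Pow(-16955, Rational(1, 2)), Mul(38, -3))), Mul(-1, Pow(37754, -1))) = Add(Mul(Add(-472, -2201), Add(Mul(I, Pow(16955, Rational(1, 2))), -114)), Mul(-1, Rational(1, 37754))) = Add(Mul(-2673, Add(-114, Mul(I, Pow(16955, Rational(1, 2))))), Rational(-1, 37754)) = Add(Add(304722, Mul(-2673, I, Pow(16955, Rational(1, 2)))), Rational(-1, 37754)) = Add(Rational(11504474387, 37754), Mul(-2673, I, Pow(16955, Rational(1, 2))))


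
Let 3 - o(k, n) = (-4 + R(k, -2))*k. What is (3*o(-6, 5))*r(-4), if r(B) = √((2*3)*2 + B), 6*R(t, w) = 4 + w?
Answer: -114*√2 ≈ -161.22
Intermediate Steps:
R(t, w) = ⅔ + w/6 (R(t, w) = (4 + w)/6 = ⅔ + w/6)
o(k, n) = 3 + 11*k/3 (o(k, n) = 3 - (-4 + (⅔ + (⅙)*(-2)))*k = 3 - (-4 + (⅔ - ⅓))*k = 3 - (-4 + ⅓)*k = 3 - (-11)*k/3 = 3 + 11*k/3)
r(B) = √(12 + B) (r(B) = √(6*2 + B) = √(12 + B))
(3*o(-6, 5))*r(-4) = (3*(3 + (11/3)*(-6)))*√(12 - 4) = (3*(3 - 22))*√8 = (3*(-19))*(2*√2) = -114*√2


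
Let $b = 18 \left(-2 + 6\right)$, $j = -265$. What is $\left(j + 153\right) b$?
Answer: $-8064$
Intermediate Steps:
$b = 72$ ($b = 18 \cdot 4 = 72$)
$\left(j + 153\right) b = \left(-265 + 153\right) 72 = \left(-112\right) 72 = -8064$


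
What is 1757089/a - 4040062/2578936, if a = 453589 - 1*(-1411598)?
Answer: -1502025522145/2405098950516 ≈ -0.62452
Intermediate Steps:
a = 1865187 (a = 453589 + 1411598 = 1865187)
1757089/a - 4040062/2578936 = 1757089/1865187 - 4040062/2578936 = 1757089*(1/1865187) - 4040062*1/2578936 = 1757089/1865187 - 2020031/1289468 = -1502025522145/2405098950516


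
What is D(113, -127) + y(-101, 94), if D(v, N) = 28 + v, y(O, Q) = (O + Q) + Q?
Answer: 228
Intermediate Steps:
y(O, Q) = O + 2*Q
D(113, -127) + y(-101, 94) = (28 + 113) + (-101 + 2*94) = 141 + (-101 + 188) = 141 + 87 = 228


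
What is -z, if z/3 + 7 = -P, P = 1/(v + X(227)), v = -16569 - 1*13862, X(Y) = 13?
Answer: 638775/30418 ≈ 21.000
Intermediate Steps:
v = -30431 (v = -16569 - 13862 = -30431)
P = -1/30418 (P = 1/(-30431 + 13) = 1/(-30418) = -1/30418 ≈ -3.2875e-5)
z = -638775/30418 (z = -21 + 3*(-1*(-1/30418)) = -21 + 3*(1/30418) = -21 + 3/30418 = -638775/30418 ≈ -21.000)
-z = -1*(-638775/30418) = 638775/30418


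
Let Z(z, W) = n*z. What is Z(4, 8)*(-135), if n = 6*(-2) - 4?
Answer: 8640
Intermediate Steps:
n = -16 (n = -12 - 4 = -16)
Z(z, W) = -16*z
Z(4, 8)*(-135) = -16*4*(-135) = -64*(-135) = 8640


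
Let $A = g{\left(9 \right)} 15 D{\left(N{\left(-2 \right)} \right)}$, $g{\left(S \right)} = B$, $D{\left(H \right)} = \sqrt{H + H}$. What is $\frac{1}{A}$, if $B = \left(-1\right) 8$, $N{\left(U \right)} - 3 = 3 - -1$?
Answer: $- \frac{\sqrt{14}}{1680} \approx -0.0022272$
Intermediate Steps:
$N{\left(U \right)} = 7$ ($N{\left(U \right)} = 3 + \left(3 - -1\right) = 3 + \left(3 + 1\right) = 3 + 4 = 7$)
$D{\left(H \right)} = \sqrt{2} \sqrt{H}$ ($D{\left(H \right)} = \sqrt{2 H} = \sqrt{2} \sqrt{H}$)
$B = -8$
$g{\left(S \right)} = -8$
$A = - 120 \sqrt{14}$ ($A = - 8 \cdot 15 \sqrt{2} \sqrt{7} = - 8 \cdot 15 \sqrt{14} = - 120 \sqrt{14} \approx -449.0$)
$\frac{1}{A} = \frac{1}{\left(-120\right) \sqrt{14}} = - \frac{\sqrt{14}}{1680}$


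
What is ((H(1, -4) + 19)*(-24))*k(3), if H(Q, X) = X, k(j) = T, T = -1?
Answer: 360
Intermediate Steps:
k(j) = -1
((H(1, -4) + 19)*(-24))*k(3) = ((-4 + 19)*(-24))*(-1) = (15*(-24))*(-1) = -360*(-1) = 360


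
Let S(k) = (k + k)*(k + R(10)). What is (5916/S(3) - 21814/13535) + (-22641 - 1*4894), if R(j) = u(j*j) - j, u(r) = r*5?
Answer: -372680969/13535 ≈ -27535.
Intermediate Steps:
u(r) = 5*r
R(j) = -j + 5*j**2 (R(j) = 5*(j*j) - j = 5*j**2 - j = -j + 5*j**2)
S(k) = 2*k*(490 + k) (S(k) = (k + k)*(k + 10*(-1 + 5*10)) = (2*k)*(k + 10*(-1 + 50)) = (2*k)*(k + 10*49) = (2*k)*(k + 490) = (2*k)*(490 + k) = 2*k*(490 + k))
(5916/S(3) - 21814/13535) + (-22641 - 1*4894) = (5916/((2*3*(490 + 3))) - 21814/13535) + (-22641 - 1*4894) = (5916/((2*3*493)) - 21814*1/13535) + (-22641 - 4894) = (5916/2958 - 21814/13535) - 27535 = (5916*(1/2958) - 21814/13535) - 27535 = (2 - 21814/13535) - 27535 = 5256/13535 - 27535 = -372680969/13535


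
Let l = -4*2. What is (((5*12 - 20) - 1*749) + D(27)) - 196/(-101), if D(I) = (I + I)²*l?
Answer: -2427541/101 ≈ -24035.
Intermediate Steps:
l = -8 (l = -1*8 = -8)
D(I) = -32*I² (D(I) = (I + I)²*(-8) = (2*I)²*(-8) = (4*I²)*(-8) = -32*I²)
(((5*12 - 20) - 1*749) + D(27)) - 196/(-101) = (((5*12 - 20) - 1*749) - 32*27²) - 196/(-101) = (((60 - 20) - 749) - 32*729) - 196*(-1/101) = ((40 - 749) - 23328) + 196/101 = (-709 - 23328) + 196/101 = -24037 + 196/101 = -2427541/101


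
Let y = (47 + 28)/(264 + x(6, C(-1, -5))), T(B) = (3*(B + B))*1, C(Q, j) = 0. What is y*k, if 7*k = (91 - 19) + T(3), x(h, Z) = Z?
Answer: 1125/308 ≈ 3.6526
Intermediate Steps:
T(B) = 6*B (T(B) = (3*(2*B))*1 = (6*B)*1 = 6*B)
y = 25/88 (y = (47 + 28)/(264 + 0) = 75/264 = 75*(1/264) = 25/88 ≈ 0.28409)
k = 90/7 (k = ((91 - 19) + 6*3)/7 = (72 + 18)/7 = (1/7)*90 = 90/7 ≈ 12.857)
y*k = (25/88)*(90/7) = 1125/308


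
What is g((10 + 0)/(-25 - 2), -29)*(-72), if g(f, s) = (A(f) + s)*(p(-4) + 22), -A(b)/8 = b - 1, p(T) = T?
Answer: 23376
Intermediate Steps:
A(b) = 8 - 8*b (A(b) = -8*(b - 1) = -8*(-1 + b) = 8 - 8*b)
g(f, s) = 144 - 144*f + 18*s (g(f, s) = ((8 - 8*f) + s)*(-4 + 22) = (8 + s - 8*f)*18 = 144 - 144*f + 18*s)
g((10 + 0)/(-25 - 2), -29)*(-72) = (144 - 144*(10 + 0)/(-25 - 2) + 18*(-29))*(-72) = (144 - 1440/(-27) - 522)*(-72) = (144 - 1440*(-1)/27 - 522)*(-72) = (144 - 144*(-10/27) - 522)*(-72) = (144 + 160/3 - 522)*(-72) = -974/3*(-72) = 23376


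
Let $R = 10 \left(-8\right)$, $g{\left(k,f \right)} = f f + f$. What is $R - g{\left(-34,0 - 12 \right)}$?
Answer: $-212$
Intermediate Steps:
$g{\left(k,f \right)} = f + f^{2}$ ($g{\left(k,f \right)} = f^{2} + f = f + f^{2}$)
$R = -80$
$R - g{\left(-34,0 - 12 \right)} = -80 - \left(0 - 12\right) \left(1 + \left(0 - 12\right)\right) = -80 - - 12 \left(1 - 12\right) = -80 - \left(-12\right) \left(-11\right) = -80 - 132 = -212$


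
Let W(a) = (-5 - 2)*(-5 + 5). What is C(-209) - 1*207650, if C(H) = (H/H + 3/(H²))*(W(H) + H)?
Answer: -43442534/209 ≈ -2.0786e+5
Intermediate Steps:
W(a) = 0 (W(a) = -7*0 = 0)
C(H) = H*(1 + 3/H²) (C(H) = (H/H + 3/(H²))*(0 + H) = (1 + 3/H²)*H = H*(1 + 3/H²))
C(-209) - 1*207650 = (-209 + 3/(-209)) - 1*207650 = (-209 + 3*(-1/209)) - 207650 = (-209 - 3/209) - 207650 = -43684/209 - 207650 = -43442534/209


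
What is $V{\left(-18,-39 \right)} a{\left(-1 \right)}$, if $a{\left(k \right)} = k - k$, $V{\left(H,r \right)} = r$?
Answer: $0$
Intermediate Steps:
$a{\left(k \right)} = 0$
$V{\left(-18,-39 \right)} a{\left(-1 \right)} = \left(-39\right) 0 = 0$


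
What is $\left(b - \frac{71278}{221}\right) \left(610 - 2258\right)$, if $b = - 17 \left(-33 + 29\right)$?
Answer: $\frac{92700000}{221} \approx 4.1946 \cdot 10^{5}$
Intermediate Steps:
$b = 68$ ($b = \left(-17\right) \left(-4\right) = 68$)
$\left(b - \frac{71278}{221}\right) \left(610 - 2258\right) = \left(68 - \frac{71278}{221}\right) \left(610 - 2258\right) = \left(68 - \frac{71278}{221}\right) \left(-1648\right) = \left(- \frac{56250}{221}\right) \left(-1648\right) = \frac{92700000}{221}$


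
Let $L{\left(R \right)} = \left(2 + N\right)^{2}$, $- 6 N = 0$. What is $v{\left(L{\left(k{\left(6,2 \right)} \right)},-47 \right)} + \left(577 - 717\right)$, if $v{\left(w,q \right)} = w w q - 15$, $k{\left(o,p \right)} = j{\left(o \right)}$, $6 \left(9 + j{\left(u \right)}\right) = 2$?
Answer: $-907$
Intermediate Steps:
$j{\left(u \right)} = - \frac{26}{3}$ ($j{\left(u \right)} = -9 + \frac{1}{6} \cdot 2 = -9 + \frac{1}{3} = - \frac{26}{3}$)
$N = 0$ ($N = \left(- \frac{1}{6}\right) 0 = 0$)
$k{\left(o,p \right)} = - \frac{26}{3}$
$L{\left(R \right)} = 4$ ($L{\left(R \right)} = \left(2 + 0\right)^{2} = 2^{2} = 4$)
$v{\left(w,q \right)} = -15 + q w^{2}$ ($v{\left(w,q \right)} = w^{2} q - 15 = q w^{2} - 15 = -15 + q w^{2}$)
$v{\left(L{\left(k{\left(6,2 \right)} \right)},-47 \right)} + \left(577 - 717\right) = \left(-15 - 47 \cdot 4^{2}\right) + \left(577 - 717\right) = \left(-15 - 752\right) - 140 = -767 - 140 = -907$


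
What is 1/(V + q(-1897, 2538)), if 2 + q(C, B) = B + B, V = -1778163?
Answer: -1/1773089 ≈ -5.6399e-7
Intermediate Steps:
q(C, B) = -2 + 2*B (q(C, B) = -2 + (B + B) = -2 + 2*B)
1/(V + q(-1897, 2538)) = 1/(-1778163 + (-2 + 2*2538)) = 1/(-1778163 + (-2 + 5076)) = 1/(-1778163 + 5074) = 1/(-1773089) = -1/1773089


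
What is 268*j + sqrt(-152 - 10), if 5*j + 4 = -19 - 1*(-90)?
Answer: 17956/5 + 9*I*sqrt(2) ≈ 3591.2 + 12.728*I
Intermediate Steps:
j = 67/5 (j = -4/5 + (-19 - 1*(-90))/5 = -4/5 + (-19 + 90)/5 = -4/5 + (1/5)*71 = -4/5 + 71/5 = 67/5 ≈ 13.400)
268*j + sqrt(-152 - 10) = 268*(67/5) + sqrt(-152 - 10) = 17956/5 + sqrt(-162) = 17956/5 + 9*I*sqrt(2)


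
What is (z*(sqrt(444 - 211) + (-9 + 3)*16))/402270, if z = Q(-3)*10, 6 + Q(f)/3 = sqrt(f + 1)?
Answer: (6 - I*sqrt(2))*(96 - sqrt(233))/13409 ≈ 0.036126 - 0.008515*I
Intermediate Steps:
Q(f) = -18 + 3*sqrt(1 + f) (Q(f) = -18 + 3*sqrt(f + 1) = -18 + 3*sqrt(1 + f))
z = -180 + 30*I*sqrt(2) (z = (-18 + 3*sqrt(1 - 3))*10 = (-18 + 3*sqrt(-2))*10 = (-18 + 3*(I*sqrt(2)))*10 = (-18 + 3*I*sqrt(2))*10 = -180 + 30*I*sqrt(2) ≈ -180.0 + 42.426*I)
(z*(sqrt(444 - 211) + (-9 + 3)*16))/402270 = ((-180 + 30*I*sqrt(2))*(sqrt(444 - 211) + (-9 + 3)*16))/402270 = ((-180 + 30*I*sqrt(2))*(sqrt(233) - 6*16))*(1/402270) = ((-180 + 30*I*sqrt(2))*(sqrt(233) - 96))*(1/402270) = ((-180 + 30*I*sqrt(2))*(-96 + sqrt(233)))*(1/402270) = (-180 + 30*I*sqrt(2))*(-96 + sqrt(233))/402270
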